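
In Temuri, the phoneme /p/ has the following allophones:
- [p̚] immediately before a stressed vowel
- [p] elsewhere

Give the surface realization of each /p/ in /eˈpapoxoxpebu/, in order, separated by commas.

Occurrence 1 (position 2): immediately before a stressed vowel → [p̚].
Occurrence 2 (position 4): no conditioning environment matches → elsewhere allophone [p].
Occurrence 3 (position 9): no conditioning environment matches → elsewhere allophone [p].

[p̚], [p], [p]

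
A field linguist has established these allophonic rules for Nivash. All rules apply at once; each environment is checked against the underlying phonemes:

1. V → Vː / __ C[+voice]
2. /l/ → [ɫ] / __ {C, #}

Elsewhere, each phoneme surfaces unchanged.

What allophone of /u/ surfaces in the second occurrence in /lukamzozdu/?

/u/ — word-final; rule 1 does not apply here → [u].

[u]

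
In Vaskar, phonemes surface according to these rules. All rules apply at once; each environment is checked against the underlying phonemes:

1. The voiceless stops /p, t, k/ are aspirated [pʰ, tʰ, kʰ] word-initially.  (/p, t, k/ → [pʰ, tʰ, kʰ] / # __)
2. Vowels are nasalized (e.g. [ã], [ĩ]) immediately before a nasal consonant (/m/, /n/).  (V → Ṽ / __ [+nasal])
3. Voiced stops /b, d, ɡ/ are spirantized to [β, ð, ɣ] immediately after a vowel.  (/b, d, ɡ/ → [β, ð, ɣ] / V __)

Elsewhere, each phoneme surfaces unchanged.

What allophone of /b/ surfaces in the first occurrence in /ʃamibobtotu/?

[β]

/b/ — between /i/ and /o/, immediately after a vowel — surfaces as [β] (rule 3).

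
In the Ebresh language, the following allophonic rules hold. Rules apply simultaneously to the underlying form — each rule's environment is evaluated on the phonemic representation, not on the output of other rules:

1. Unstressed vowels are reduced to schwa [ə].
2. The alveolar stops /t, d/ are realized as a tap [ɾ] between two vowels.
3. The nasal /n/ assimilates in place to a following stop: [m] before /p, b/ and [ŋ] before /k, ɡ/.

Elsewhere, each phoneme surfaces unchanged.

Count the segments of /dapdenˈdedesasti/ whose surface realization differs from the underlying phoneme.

Segments that undergo a rule: /a/ → [ə] (rule 1); /e/ → [ə] (rule 1); /d/ → [ɾ] (rule 2); /e/ → [ə] (rule 1); /a/ → [ə] (rule 1); /i/ → [ə] (rule 1).
All other segments surface unchanged.

6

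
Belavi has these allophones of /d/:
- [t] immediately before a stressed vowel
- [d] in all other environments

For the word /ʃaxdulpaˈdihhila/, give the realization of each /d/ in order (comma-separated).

[d], [t]

Occurrence 1 (position 4): no conditioning environment matches → elsewhere allophone [d].
Occurrence 2 (position 9): immediately before a stressed vowel → [t].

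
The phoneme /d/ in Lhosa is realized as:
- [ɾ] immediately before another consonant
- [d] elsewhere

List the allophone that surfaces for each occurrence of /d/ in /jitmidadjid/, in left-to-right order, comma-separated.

[d], [ɾ], [d]

Occurrence 1 (position 6): no conditioning environment matches → elsewhere allophone [d].
Occurrence 2 (position 8): immediately before another consonant → [ɾ].
Occurrence 3 (position 11): no conditioning environment matches → elsewhere allophone [d].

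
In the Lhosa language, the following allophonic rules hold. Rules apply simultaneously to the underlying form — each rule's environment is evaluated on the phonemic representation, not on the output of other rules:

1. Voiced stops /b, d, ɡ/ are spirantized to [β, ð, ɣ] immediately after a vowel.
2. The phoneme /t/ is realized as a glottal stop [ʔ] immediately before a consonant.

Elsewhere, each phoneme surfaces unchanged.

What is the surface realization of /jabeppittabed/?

/b/ (between /a/ and /e/) occurs immediately after a vowel → [β] by rule 1.
/t/ (between /i/ and /t/) occurs immediately before a consonant → [ʔ] by rule 2.
/t/ — between /t/ and /a/; rule 2 does not apply here → [t].
/b/ meets the environment for rule 1 (immediately after a vowel) → [β].
/d/ (word-final): immediately after a vowel, so rule 1 applies → [ð].

[jaβeppiʔtaβeð]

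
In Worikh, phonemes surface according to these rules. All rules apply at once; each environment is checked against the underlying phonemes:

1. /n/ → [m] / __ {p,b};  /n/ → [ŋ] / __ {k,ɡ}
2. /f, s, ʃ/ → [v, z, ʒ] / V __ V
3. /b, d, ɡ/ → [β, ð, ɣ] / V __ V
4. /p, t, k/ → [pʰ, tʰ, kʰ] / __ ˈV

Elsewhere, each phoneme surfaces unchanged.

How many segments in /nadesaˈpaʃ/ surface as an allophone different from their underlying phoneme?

3

Segments that undergo a rule: /d/ → [ð] (rule 3); /s/ → [z] (rule 2); /p/ → [pʰ] (rule 4).
All other segments surface unchanged.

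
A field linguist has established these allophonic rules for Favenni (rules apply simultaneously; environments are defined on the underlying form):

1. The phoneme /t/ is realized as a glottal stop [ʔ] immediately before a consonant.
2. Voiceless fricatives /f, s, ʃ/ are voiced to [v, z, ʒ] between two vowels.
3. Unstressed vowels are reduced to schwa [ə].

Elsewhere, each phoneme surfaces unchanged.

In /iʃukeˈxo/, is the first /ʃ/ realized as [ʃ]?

No

Rule 2 applies to /ʃ/ (between /i/ and /u/: between two vowels) → [ʒ].
The actual realization is [ʒ], not [ʃ].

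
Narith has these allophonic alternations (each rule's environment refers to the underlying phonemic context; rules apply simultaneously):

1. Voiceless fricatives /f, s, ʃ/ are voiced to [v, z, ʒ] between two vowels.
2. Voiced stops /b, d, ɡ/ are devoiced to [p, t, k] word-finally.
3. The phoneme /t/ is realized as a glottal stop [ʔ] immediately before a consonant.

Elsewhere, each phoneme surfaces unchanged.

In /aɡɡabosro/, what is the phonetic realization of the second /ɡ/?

[ɡ]

/ɡ/ (between /ɡ/ and /a/) is in the target of rule 2 but the environment (word-finally) is not met → [ɡ].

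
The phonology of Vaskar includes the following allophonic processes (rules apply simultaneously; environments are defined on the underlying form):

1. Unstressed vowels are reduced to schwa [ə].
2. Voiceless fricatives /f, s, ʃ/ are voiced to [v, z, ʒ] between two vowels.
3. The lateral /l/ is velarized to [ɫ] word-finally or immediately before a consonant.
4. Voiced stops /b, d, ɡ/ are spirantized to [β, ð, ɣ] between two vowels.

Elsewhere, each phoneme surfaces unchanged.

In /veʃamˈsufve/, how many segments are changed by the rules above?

4

Segments that undergo a rule: /e/ → [ə] (rule 1); /ʃ/ → [ʒ] (rule 2); /a/ → [ə] (rule 1); /e/ → [ə] (rule 1).
All other segments surface unchanged.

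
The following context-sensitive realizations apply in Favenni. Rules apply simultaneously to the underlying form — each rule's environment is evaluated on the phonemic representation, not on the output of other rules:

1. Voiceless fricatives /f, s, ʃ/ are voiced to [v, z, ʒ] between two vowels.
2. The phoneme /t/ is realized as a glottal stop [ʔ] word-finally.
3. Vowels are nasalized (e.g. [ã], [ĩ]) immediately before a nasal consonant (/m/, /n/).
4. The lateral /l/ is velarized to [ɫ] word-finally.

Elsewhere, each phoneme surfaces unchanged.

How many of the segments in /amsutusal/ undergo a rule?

Segments that undergo a rule: /a/ → [ã] (rule 3); /s/ → [z] (rule 1); /l/ → [ɫ] (rule 4).
All other segments surface unchanged.

3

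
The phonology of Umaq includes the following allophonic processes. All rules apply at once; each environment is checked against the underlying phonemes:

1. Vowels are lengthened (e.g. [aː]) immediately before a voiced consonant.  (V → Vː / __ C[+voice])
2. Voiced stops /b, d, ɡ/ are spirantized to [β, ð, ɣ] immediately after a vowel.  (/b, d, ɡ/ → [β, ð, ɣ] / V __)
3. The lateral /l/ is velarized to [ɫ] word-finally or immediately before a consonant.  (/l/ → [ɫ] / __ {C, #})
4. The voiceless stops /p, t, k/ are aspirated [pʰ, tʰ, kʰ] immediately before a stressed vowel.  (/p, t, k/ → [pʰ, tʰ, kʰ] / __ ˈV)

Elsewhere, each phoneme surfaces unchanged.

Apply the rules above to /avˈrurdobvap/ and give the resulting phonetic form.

[aːvˈruːrdoːβvap]

/a/ meets the environment for rule 1 (before a voiced consonant) → [aː].
/v/ (between /a/ and /r/): no rule targets it → [v].
/r/ stays [r].
/u/ meets the environment for rule 1 (before a voiced consonant) → [uː].
/r/ — not in any rule's target class → [r].
/d/ (between /r/ and /o/) fails the environment for rule 2, so it stays [d].
/o/ (between /d/ and /b/) occurs before a voiced consonant → [oː] by rule 1.
Rule 2 applies to /b/ (between /o/ and /v/: immediately after a vowel) → [β].
/v/ stays [v].
/a/ — between /v/ and /p/; rule 1 does not apply here → [a].
/p/ (word-final) fails the environment for rule 4, so it stays [p].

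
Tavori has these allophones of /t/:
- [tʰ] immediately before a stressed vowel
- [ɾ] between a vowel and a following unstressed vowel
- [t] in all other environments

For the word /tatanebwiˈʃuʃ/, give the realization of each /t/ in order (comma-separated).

[t], [ɾ]

Occurrence 1 (position 1): no conditioning environment matches → elsewhere allophone [t].
Occurrence 2 (position 3): between a vowel and an unstressed vowel → [ɾ].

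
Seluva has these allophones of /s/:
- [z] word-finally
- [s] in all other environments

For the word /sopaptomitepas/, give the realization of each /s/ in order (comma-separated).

Occurrence 1 (position 1): no conditioning environment matches → elsewhere allophone [s].
Occurrence 2 (position 14): word-finally → [z].

[s], [z]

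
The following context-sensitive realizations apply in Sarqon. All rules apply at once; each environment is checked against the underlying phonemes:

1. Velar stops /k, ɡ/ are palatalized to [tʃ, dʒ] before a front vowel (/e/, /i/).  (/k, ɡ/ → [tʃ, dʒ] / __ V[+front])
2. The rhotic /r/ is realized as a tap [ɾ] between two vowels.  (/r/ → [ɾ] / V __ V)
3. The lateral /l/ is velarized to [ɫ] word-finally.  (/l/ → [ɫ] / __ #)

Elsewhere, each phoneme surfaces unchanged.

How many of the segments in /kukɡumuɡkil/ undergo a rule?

Segments that undergo a rule: /k/ → [tʃ] (rule 1); /l/ → [ɫ] (rule 3).
All other segments surface unchanged.

2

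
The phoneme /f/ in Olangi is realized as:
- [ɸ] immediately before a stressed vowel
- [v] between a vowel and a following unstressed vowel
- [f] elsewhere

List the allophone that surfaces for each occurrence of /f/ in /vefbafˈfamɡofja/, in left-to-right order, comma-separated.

Occurrence 1 (position 3): no conditioning environment matches → elsewhere allophone [f].
Occurrence 2 (position 6): no conditioning environment matches → elsewhere allophone [f].
Occurrence 3 (position 7): immediately before a stressed vowel → [ɸ].
Occurrence 4 (position 12): no conditioning environment matches → elsewhere allophone [f].

[f], [f], [ɸ], [f]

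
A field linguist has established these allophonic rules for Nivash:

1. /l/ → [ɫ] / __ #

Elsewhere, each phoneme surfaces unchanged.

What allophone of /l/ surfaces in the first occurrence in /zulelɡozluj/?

[l]

/l/ (between /u/ and /e/) is in the target of rule 1 but the environment (word-finally) is not met → [l].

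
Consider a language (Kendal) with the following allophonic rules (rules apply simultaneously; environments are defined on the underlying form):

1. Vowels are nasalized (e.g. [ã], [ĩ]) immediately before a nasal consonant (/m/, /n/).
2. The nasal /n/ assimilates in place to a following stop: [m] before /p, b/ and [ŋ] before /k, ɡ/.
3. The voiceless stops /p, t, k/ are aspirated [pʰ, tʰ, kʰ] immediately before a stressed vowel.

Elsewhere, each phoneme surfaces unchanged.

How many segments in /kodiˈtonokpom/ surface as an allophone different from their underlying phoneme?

3

Segments that undergo a rule: /t/ → [tʰ] (rule 3); /o/ → [õ] (rule 1); /o/ → [õ] (rule 1).
All other segments surface unchanged.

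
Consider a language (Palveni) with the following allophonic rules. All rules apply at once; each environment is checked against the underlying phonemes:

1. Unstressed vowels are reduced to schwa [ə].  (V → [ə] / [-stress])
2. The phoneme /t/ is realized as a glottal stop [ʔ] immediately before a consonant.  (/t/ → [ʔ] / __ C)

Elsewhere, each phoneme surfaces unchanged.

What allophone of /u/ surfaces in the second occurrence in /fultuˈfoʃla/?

/u/ meets the environment for rule 1 (in an unstressed syllable) → [ə].

[ə]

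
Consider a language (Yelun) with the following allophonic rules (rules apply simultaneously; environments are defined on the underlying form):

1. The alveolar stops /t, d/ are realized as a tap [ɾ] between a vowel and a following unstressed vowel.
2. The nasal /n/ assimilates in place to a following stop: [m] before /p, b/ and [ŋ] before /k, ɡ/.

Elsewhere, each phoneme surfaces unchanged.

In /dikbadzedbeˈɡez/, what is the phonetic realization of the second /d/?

/d/ — between /a/ and /z/; rule 1 does not apply here → [d].

[d]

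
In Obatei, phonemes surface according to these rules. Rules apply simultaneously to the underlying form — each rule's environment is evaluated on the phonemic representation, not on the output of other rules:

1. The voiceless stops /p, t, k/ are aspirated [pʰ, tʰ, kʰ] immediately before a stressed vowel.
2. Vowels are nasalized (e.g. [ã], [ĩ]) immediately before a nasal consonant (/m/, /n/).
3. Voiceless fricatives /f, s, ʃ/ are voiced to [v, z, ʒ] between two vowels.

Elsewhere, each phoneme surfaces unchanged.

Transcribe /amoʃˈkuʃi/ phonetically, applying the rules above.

[ãmoʃˈkʰuʒi]

/a/ (word-initial): before a nasal consonant, so rule 2 applies → [ã].
/o/ (between /m/ and /ʃ/) is in the target of rule 2 but the environment (before a nasal consonant) is not met → [o].
/ʃ/ (between /o/ and /k/): rule 3 targets it, but not between two vowels → unchanged [ʃ].
/k/ (between /ʃ/ and /u/): immediately before a stressed vowel, so rule 1 applies → [kʰ].
/u/ (between /k/ and /ʃ/) fails the environment for rule 2, so it stays [u].
/ʃ/ (between /u/ and /i/): between two vowels, so rule 3 applies → [ʒ].
/i/ — word-final; rule 2 does not apply here → [i].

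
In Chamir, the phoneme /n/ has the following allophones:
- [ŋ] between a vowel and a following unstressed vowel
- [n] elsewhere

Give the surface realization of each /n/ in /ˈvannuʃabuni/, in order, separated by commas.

Occurrence 1 (position 3): no conditioning environment matches → elsewhere allophone [n].
Occurrence 2 (position 4): no conditioning environment matches → elsewhere allophone [n].
Occurrence 3 (position 10): between a vowel and a following unstressed vowel → [ŋ].

[n], [n], [ŋ]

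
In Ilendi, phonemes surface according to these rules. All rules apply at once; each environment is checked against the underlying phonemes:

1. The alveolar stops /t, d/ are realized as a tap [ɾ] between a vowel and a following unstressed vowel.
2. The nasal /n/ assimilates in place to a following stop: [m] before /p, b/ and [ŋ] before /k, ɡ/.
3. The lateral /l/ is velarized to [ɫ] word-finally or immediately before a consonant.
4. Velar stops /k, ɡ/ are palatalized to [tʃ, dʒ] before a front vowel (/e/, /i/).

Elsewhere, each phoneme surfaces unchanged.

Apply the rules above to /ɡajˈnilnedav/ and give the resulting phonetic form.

[ɡajˈniɫneɾav]

/ɡ/ (word-initial): rule 4 targets it, but not before a front vowel → unchanged [ɡ].
/a/ stays [a].
/j/ stays [j].
/n/ (between /j/ and /i/) is in the target of rule 2 but the environment (before a labial or velar stop) is not met → [n].
/i/ (between /n/ and /l/): no rule targets it → [i].
/l/ meets the environment for rule 3 (word-finally or immediately before a consonant) → [ɫ].
/n/ (between /l/ and /e/) fails the environment for rule 2, so it stays [n].
/e/ (between /n/ and /d/): no rule targets it → [e].
/d/ — between /e/ and /a/, between a vowel and a following unstressed vowel — surfaces as [ɾ] (rule 1).
/a/ stays [a].
/v/ — not in any rule's target class → [v].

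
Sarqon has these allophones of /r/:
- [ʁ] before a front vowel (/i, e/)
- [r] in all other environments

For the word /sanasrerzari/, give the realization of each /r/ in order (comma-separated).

Occurrence 1 (position 6): before a front vowel (/i, e/) → [ʁ].
Occurrence 2 (position 8): no conditioning environment matches → elsewhere allophone [r].
Occurrence 3 (position 11): before a front vowel (/i, e/) → [ʁ].

[ʁ], [r], [ʁ]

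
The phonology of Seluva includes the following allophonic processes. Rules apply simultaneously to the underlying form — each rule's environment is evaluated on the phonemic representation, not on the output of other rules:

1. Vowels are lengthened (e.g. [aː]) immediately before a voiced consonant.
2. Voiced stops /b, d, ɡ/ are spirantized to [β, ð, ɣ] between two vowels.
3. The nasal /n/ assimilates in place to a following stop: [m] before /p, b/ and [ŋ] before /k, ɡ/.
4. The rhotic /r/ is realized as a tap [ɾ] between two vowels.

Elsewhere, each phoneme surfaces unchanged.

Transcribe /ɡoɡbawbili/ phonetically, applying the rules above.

[ɡoːɡbaːwbiːli]

/ɡ/ — word-initial; rule 2 does not apply here → [ɡ].
/o/ (between /ɡ/ and /ɡ/): before a voiced consonant, so rule 1 applies → [oː].
/ɡ/ (between /o/ and /b/): rule 2 targets it, but not between two vowels → unchanged [ɡ].
/b/ (between /ɡ/ and /a/): rule 2 targets it, but not between two vowels → unchanged [b].
/a/ — between /b/ and /w/, before a voiced consonant — surfaces as [aː] (rule 1).
/b/ (between /w/ and /i/) is in the target of rule 2 but the environment (between two vowels) is not met → [b].
Rule 1 applies to /i/ (between /b/ and /l/: before a voiced consonant) → [iː].
/i/ (word-final) is in the target of rule 1 but the environment (before a voiced consonant) is not met → [i].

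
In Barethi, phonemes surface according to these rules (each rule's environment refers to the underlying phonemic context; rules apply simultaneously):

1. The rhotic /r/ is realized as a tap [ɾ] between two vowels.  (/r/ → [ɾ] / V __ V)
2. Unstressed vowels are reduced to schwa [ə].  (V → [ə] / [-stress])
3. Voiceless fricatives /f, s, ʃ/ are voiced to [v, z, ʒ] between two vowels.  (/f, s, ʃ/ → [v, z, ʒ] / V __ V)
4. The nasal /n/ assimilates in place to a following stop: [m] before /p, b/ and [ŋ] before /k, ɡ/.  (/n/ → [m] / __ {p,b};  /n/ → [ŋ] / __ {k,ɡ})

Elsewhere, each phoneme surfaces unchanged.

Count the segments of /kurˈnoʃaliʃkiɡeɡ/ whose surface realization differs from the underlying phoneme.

Segments that undergo a rule: /u/ → [ə] (rule 2); /ʃ/ → [ʒ] (rule 3); /a/ → [ə] (rule 2); /i/ → [ə] (rule 2); /i/ → [ə] (rule 2); /e/ → [ə] (rule 2).
All other segments surface unchanged.

6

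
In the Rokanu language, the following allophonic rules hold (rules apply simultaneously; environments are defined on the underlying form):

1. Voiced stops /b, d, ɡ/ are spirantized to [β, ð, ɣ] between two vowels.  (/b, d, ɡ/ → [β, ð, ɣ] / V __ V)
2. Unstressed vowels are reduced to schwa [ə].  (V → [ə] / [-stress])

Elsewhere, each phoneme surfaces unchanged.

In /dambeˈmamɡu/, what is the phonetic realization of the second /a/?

/a/ — between /m/ and /m/; rule 2 does not apply here → [a].

[a]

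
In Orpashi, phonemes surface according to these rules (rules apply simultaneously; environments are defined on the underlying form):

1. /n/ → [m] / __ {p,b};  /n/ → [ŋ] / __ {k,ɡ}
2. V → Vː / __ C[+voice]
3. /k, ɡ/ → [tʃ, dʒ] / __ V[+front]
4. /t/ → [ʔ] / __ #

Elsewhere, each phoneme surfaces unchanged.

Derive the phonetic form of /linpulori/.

/l/ (word-initial) is unaffected → [l].
Rule 2 applies to /i/ (between /l/ and /n/: before a voiced consonant) → [iː].
Rule 1 applies to /n/ (between /i/ and /p/: before a labial or velar stop) → [m].
/p/ (between /n/ and /u/): no rule targets it → [p].
/u/ (between /p/ and /l/) occurs before a voiced consonant → [uː] by rule 2.
/l/ (between /u/ and /o/): no rule targets it → [l].
Rule 2 applies to /o/ (between /l/ and /r/: before a voiced consonant) → [oː].
/r/ — not in any rule's target class → [r].
/i/ (word-final) is in the target of rule 2 but the environment (before a voiced consonant) is not met → [i].

[liːmpuːloːri]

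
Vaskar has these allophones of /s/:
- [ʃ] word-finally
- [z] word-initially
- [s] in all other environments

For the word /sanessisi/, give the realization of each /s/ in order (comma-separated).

[z], [s], [s], [s]

Occurrence 1 (position 1): word-initially → [z].
Occurrence 2 (position 5): no conditioning environment matches → elsewhere allophone [s].
Occurrence 3 (position 6): no conditioning environment matches → elsewhere allophone [s].
Occurrence 4 (position 8): no conditioning environment matches → elsewhere allophone [s].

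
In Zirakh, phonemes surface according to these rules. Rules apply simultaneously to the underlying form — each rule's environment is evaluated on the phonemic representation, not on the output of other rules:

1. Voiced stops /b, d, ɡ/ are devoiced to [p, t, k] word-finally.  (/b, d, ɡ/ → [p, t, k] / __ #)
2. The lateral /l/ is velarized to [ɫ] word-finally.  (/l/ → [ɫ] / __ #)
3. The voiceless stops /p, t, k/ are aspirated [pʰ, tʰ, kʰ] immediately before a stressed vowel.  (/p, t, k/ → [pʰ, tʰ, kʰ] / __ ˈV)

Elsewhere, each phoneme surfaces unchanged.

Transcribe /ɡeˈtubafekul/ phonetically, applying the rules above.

/ɡ/ (word-initial) is in the target of rule 1 but the environment (word-finally) is not met → [ɡ].
/e/ — not in any rule's target class → [e].
Rule 3 applies to /t/ (between /e/ and /u/: immediately before a stressed vowel) → [tʰ].
/u/ (between /t/ and /b/) is unaffected → [u].
/b/ (between /u/ and /a/) is in the target of rule 1 but the environment (word-finally) is not met → [b].
/a/ — not in any rule's target class → [a].
/f/ (between /a/ and /e/): no rule targets it → [f].
/e/ (between /f/ and /k/): no rule targets it → [e].
/k/ (between /e/ and /u/): rule 3 targets it, but not immediately before a stressed vowel → unchanged [k].
/u/ (between /k/ and /l/) is unaffected → [u].
/l/ (word-final) occurs word-finally → [ɫ] by rule 2.

[ɡeˈtʰubafekuɫ]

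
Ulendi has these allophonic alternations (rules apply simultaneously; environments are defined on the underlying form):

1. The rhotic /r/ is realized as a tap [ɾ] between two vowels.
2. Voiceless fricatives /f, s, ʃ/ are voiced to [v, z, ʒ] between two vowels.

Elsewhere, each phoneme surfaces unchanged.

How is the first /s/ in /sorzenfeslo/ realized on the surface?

/s/ (word-initial) is in the target of rule 2 but the environment (between two vowels) is not met → [s].

[s]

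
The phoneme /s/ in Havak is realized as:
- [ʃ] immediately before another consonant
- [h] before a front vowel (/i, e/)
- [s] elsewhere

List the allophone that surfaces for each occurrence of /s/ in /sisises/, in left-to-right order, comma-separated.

[h], [h], [h], [s]

Occurrence 1 (position 1): before a front vowel (/i, e/) → [h].
Occurrence 2 (position 3): before a front vowel (/i, e/) → [h].
Occurrence 3 (position 5): before a front vowel (/i, e/) → [h].
Occurrence 4 (position 7): no conditioning environment matches → elsewhere allophone [s].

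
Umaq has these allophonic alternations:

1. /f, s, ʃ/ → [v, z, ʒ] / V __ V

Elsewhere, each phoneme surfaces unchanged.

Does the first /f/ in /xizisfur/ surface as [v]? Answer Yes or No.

/f/ (between /s/ and /u/) is in the target of rule 1 but the environment (between two vowels) is not met → [f].
The actual realization is [f], not [v].

No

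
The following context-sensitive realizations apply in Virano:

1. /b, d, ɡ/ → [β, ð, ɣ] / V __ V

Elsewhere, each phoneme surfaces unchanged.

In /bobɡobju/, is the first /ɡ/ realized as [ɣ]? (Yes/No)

No

/ɡ/ (between /b/ and /o/) fails the environment for rule 1, so it stays [ɡ].
The actual realization is [ɡ], not [ɣ].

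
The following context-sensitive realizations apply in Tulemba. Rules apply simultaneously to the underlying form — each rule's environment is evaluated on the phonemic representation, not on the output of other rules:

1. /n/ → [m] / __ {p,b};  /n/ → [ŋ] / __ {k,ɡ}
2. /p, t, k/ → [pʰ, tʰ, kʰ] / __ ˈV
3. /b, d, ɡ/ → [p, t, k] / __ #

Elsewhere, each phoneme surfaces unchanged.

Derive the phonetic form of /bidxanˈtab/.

/b/ — word-initial; rule 3 does not apply here → [b].
/i/ (between /b/ and /d/): no rule targets it → [i].
/d/ (between /i/ and /x/) fails the environment for rule 3, so it stays [d].
/x/ (between /d/ and /a/) is unaffected → [x].
/a/ — not in any rule's target class → [a].
/n/ (between /a/ and /t/) fails the environment for rule 1, so it stays [n].
/t/ (between /n/ and /a/) occurs immediately before a stressed vowel → [tʰ] by rule 2.
/a/ (between /t/ and /b/): no rule targets it → [a].
/b/ — word-final, word-finally — surfaces as [p] (rule 3).

[bidxanˈtʰap]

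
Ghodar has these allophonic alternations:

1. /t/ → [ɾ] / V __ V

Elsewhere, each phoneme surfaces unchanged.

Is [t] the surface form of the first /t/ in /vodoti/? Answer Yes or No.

/t/ (between /o/ and /i/): between two vowels, so rule 1 applies → [ɾ].
The actual realization is [ɾ], not [t].

No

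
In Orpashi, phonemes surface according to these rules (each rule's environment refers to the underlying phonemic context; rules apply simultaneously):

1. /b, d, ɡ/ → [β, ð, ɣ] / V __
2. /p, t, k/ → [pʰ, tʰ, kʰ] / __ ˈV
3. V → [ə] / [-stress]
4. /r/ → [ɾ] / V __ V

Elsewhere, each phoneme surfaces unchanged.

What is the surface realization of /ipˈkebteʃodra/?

[əpˈkʰeβtəʃəðrə]

/i/ (word-initial): in an unstressed syllable, so rule 3 applies → [ə].
/p/ — between /i/ and /k/; rule 2 does not apply here → [p].
/k/ (between /p/ and /e/) occurs immediately before a stressed vowel → [kʰ] by rule 2.
/e/ (between /k/ and /b/) is in the target of rule 3 but the environment (in an unstressed syllable) is not met → [e].
/b/ — between /e/ and /t/, immediately after a vowel — surfaces as [β] (rule 1).
/t/ (between /b/ and /e/) is in the target of rule 2 but the environment (immediately before a stressed vowel) is not met → [t].
/e/ (between /t/ and /ʃ/): in an unstressed syllable, so rule 3 applies → [ə].
/ʃ/ (between /e/ and /o/) is unaffected → [ʃ].
Rule 3 applies to /o/ (between /ʃ/ and /d/: in an unstressed syllable) → [ə].
/d/ (between /o/ and /r/) occurs immediately after a vowel → [ð] by rule 1.
/r/ (between /d/ and /a/): rule 4 targets it, but not between two vowels → unchanged [r].
/a/ meets the environment for rule 3 (in an unstressed syllable) → [ə].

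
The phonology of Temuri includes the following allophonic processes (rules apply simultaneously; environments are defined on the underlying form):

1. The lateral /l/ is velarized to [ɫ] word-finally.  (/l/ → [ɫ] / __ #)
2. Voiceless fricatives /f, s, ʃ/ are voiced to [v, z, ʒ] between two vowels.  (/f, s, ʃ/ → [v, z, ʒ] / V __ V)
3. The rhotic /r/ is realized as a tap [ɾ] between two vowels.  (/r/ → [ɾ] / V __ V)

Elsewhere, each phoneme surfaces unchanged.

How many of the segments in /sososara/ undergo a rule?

3

Segments that undergo a rule: /s/ → [z] (rule 2); /s/ → [z] (rule 2); /r/ → [ɾ] (rule 3).
All other segments surface unchanged.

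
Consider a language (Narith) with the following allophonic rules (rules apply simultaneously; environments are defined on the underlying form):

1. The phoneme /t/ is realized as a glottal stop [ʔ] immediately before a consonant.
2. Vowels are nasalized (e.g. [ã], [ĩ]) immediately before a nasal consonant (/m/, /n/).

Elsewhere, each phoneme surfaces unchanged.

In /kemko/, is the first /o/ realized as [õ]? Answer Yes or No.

No

/o/ (word-final) is in the target of rule 2 but the environment (before a nasal consonant) is not met → [o].
The actual realization is [o], not [õ].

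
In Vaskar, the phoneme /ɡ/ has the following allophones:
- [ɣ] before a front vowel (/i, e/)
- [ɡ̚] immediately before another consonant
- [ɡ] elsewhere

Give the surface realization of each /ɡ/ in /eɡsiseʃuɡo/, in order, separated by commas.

Occurrence 1 (position 2): immediately before another consonant → [ɡ̚].
Occurrence 2 (position 9): no conditioning environment matches → elsewhere allophone [ɡ].

[ɡ̚], [ɡ]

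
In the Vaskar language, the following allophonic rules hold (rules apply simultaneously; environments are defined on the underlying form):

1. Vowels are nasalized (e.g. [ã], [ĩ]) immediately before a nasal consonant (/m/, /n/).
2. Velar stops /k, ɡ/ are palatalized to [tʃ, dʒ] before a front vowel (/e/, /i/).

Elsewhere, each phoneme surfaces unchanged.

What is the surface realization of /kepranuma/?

/k/ — word-initial, before a front vowel — surfaces as [tʃ] (rule 2).
/e/ — between /k/ and /p/; rule 1 does not apply here → [e].
/p/ (between /e/ and /r/) is unaffected → [p].
/r/ stays [r].
Rule 1 applies to /a/ (between /r/ and /n/: before a nasal consonant) → [ã].
/n/ stays [n].
/u/ (between /n/ and /m/): before a nasal consonant, so rule 1 applies → [ũ].
/m/ stays [m].
/a/ (word-final) is in the target of rule 1 but the environment (before a nasal consonant) is not met → [a].

[tʃeprãnũma]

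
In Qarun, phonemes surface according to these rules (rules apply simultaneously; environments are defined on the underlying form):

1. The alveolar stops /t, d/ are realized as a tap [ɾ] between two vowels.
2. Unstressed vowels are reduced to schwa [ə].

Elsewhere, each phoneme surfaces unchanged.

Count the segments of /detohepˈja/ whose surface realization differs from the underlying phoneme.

4

Segments that undergo a rule: /e/ → [ə] (rule 2); /t/ → [ɾ] (rule 1); /o/ → [ə] (rule 2); /e/ → [ə] (rule 2).
All other segments surface unchanged.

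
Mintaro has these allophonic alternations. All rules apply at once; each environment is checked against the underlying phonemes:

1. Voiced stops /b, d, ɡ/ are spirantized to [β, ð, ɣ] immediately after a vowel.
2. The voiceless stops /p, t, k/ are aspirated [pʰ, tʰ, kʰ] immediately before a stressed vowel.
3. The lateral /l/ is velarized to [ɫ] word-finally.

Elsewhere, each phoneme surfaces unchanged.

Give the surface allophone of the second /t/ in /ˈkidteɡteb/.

/t/ (between /ɡ/ and /e/): rule 2 targets it, but not immediately before a stressed vowel → unchanged [t].

[t]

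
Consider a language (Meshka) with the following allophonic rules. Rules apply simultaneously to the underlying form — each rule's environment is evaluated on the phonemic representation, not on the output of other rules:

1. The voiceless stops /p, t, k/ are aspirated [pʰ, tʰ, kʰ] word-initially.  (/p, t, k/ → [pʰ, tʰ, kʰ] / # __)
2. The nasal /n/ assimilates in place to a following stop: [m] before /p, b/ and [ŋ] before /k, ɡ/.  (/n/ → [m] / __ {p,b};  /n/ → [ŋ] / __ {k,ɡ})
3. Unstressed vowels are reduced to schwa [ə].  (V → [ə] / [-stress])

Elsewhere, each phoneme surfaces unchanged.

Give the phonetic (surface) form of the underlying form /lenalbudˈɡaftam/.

[lənəlbədˈɡaftəm]

/l/ (word-initial): no rule targets it → [l].
/e/ (between /l/ and /n/) occurs in an unstressed syllable → [ə] by rule 3.
/n/ (between /e/ and /a/) is in the target of rule 2 but the environment (before a labial or velar stop) is not met → [n].
Rule 3 applies to /a/ (between /n/ and /l/: in an unstressed syllable) → [ə].
/l/ stays [l].
/b/ — not in any rule's target class → [b].
Rule 3 applies to /u/ (between /b/ and /d/: in an unstressed syllable) → [ə].
/d/ (between /u/ and /ɡ/) is unaffected → [d].
/ɡ/ — not in any rule's target class → [ɡ].
/a/ — between /ɡ/ and /f/; rule 3 does not apply here → [a].
/f/ — not in any rule's target class → [f].
/t/ (between /f/ and /a/): rule 1 targets it, but not word-initially → unchanged [t].
/a/ (between /t/ and /m/): in an unstressed syllable, so rule 3 applies → [ə].
/m/ — not in any rule's target class → [m].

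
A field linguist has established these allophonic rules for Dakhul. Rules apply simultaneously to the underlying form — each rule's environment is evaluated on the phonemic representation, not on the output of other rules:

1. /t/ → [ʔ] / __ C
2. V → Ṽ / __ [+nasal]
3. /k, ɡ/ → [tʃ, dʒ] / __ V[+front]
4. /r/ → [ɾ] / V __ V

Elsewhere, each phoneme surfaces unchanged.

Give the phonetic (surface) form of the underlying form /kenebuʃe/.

/k/ (word-initial) occurs before a front vowel → [tʃ] by rule 3.
/e/ meets the environment for rule 2 (before a nasal consonant) → [ẽ].
/n/ (between /e/ and /e/): no rule targets it → [n].
/e/ — between /n/ and /b/; rule 2 does not apply here → [e].
/b/ stays [b].
/u/ (between /b/ and /ʃ/): rule 2 targets it, but not before a nasal consonant → unchanged [u].
/ʃ/ — not in any rule's target class → [ʃ].
/e/ — word-final; rule 2 does not apply here → [e].

[tʃẽnebuʃe]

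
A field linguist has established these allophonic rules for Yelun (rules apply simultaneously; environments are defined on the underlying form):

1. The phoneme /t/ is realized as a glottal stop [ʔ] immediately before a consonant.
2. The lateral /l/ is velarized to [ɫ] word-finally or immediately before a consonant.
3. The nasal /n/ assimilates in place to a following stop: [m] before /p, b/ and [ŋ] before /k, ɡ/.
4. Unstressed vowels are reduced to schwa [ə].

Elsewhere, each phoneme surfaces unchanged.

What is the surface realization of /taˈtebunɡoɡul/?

[təˈtebəŋɡəɡəɫ]

/t/ (word-initial) is in the target of rule 1 but the environment (immediately before a consonant) is not met → [t].
/a/ (between /t/ and /t/) occurs in an unstressed syllable → [ə] by rule 4.
/t/ (between /a/ and /e/) fails the environment for rule 1, so it stays [t].
/e/ (between /t/ and /b/) is in the target of rule 4 but the environment (in an unstressed syllable) is not met → [e].
/b/ — not in any rule's target class → [b].
Rule 4 applies to /u/ (between /b/ and /n/: in an unstressed syllable) → [ə].
/n/ (between /u/ and /ɡ/) occurs before a labial or velar stop → [ŋ] by rule 3.
/ɡ/ (between /n/ and /o/) is unaffected → [ɡ].
/o/ — between /ɡ/ and /ɡ/, in an unstressed syllable — surfaces as [ə] (rule 4).
/ɡ/ (between /o/ and /u/): no rule targets it → [ɡ].
/u/ — between /ɡ/ and /l/, in an unstressed syllable — surfaces as [ə] (rule 4).
/l/ (word-final) occurs word-finally or immediately before a consonant → [ɫ] by rule 2.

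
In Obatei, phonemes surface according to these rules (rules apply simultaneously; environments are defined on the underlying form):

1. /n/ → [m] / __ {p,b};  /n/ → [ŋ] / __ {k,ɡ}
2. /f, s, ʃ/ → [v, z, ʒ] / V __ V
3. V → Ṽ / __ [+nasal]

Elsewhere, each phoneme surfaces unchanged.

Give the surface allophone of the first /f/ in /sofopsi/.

/f/ — between /o/ and /o/, between two vowels — surfaces as [v] (rule 2).

[v]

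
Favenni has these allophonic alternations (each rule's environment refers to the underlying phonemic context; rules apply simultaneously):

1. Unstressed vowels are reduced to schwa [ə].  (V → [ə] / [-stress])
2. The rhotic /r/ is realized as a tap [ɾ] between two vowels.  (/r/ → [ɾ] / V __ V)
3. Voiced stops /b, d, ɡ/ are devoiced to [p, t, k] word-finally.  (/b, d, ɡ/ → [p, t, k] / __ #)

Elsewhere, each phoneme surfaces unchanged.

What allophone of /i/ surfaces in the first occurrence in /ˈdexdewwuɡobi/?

/i/ — word-final, in an unstressed syllable — surfaces as [ə] (rule 1).

[ə]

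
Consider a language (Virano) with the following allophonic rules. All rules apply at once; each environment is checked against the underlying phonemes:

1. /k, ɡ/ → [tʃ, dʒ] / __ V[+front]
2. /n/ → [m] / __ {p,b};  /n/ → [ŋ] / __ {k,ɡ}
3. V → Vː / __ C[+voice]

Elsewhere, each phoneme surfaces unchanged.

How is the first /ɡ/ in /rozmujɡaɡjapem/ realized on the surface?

/ɡ/ (between /j/ and /a/) is in the target of rule 1 but the environment (before a front vowel) is not met → [ɡ].

[ɡ]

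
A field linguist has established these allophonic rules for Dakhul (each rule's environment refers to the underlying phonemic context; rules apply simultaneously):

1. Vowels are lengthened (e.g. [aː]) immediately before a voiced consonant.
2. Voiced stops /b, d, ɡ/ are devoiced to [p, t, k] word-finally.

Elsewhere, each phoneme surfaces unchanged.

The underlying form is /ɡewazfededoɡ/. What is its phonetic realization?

/ɡ/ — word-initial; rule 2 does not apply here → [ɡ].
/e/ (between /ɡ/ and /w/): before a voiced consonant, so rule 1 applies → [eː].
/a/ (between /w/ and /z/) occurs before a voiced consonant → [aː] by rule 1.
/e/ meets the environment for rule 1 (before a voiced consonant) → [eː].
/d/ — between /e/ and /e/; rule 2 does not apply here → [d].
/e/ — between /d/ and /d/, before a voiced consonant — surfaces as [eː] (rule 1).
/d/ (between /e/ and /o/) fails the environment for rule 2, so it stays [d].
/o/ meets the environment for rule 1 (before a voiced consonant) → [oː].
/ɡ/ meets the environment for rule 2 (word-finally) → [k].

[ɡeːwaːzfeːdeːdoːk]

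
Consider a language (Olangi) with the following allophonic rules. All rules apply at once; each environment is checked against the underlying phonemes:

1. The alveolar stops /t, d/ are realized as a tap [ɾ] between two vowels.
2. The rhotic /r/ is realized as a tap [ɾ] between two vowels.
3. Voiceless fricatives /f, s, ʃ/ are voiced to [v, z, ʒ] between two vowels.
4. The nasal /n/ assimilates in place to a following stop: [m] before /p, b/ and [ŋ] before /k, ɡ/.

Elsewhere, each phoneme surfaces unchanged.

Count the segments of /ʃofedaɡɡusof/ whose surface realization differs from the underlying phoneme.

Segments that undergo a rule: /f/ → [v] (rule 3); /d/ → [ɾ] (rule 1); /s/ → [z] (rule 3).
All other segments surface unchanged.

3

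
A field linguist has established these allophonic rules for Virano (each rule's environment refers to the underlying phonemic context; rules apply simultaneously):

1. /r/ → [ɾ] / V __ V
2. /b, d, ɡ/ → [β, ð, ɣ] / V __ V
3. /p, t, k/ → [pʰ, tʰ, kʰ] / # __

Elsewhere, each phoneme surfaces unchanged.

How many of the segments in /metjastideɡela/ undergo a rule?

2

Segments that undergo a rule: /d/ → [ð] (rule 2); /ɡ/ → [ɣ] (rule 2).
All other segments surface unchanged.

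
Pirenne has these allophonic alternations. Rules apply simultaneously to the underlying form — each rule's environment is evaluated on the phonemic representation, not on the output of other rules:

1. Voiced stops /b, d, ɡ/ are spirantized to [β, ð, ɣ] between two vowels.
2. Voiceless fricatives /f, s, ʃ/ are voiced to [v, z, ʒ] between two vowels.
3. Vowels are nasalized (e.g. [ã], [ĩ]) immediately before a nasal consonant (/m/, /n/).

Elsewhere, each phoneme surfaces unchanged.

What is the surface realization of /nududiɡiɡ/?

[nuðuðiɣiɡ]

/n/ (word-initial) is unaffected → [n].
/u/ — between /n/ and /d/; rule 3 does not apply here → [u].
/d/ meets the environment for rule 1 (between two vowels) → [ð].
/u/ — between /d/ and /d/; rule 3 does not apply here → [u].
/d/ (between /u/ and /i/): between two vowels, so rule 1 applies → [ð].
/i/ (between /d/ and /ɡ/): rule 3 targets it, but not before a nasal consonant → unchanged [i].
/ɡ/ (between /i/ and /i/) occurs between two vowels → [ɣ] by rule 1.
/i/ (between /ɡ/ and /ɡ/) is in the target of rule 3 but the environment (before a nasal consonant) is not met → [i].
/ɡ/ — word-final; rule 1 does not apply here → [ɡ].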